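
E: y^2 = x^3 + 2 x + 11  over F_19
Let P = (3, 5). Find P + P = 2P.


Doubling: s = (3 x1^2 + a) / (2 y1)
s = (3*3^2 + 2) / (2*5) mod 19 = 1
x3 = s^2 - 2 x1 mod 19 = 1^2 - 2*3 = 14
y3 = s (x1 - x3) - y1 mod 19 = 1 * (3 - 14) - 5 = 3

2P = (14, 3)


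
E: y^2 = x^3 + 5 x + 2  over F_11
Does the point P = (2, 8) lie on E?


Check whether y^2 = x^3 + 5 x + 2 (mod 11) for (x, y) = (2, 8).
LHS: y^2 = 8^2 mod 11 = 9
RHS: x^3 + 5 x + 2 = 2^3 + 5*2 + 2 mod 11 = 9
LHS = RHS

Yes, on the curve


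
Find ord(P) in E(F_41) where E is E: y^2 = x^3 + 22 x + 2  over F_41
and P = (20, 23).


Compute successive multiples of P until we hit O:
  1P = (20, 23)
  2P = (38, 14)
  3P = (14, 15)
  4P = (27, 36)
  5P = (10, 19)
  6P = (21, 34)
  7P = (39, 14)
  8P = (18, 30)
  ... (continuing to 42P)
  42P = O

ord(P) = 42


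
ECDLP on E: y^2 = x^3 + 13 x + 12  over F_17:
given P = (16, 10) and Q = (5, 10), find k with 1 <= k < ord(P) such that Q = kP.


Enumerate multiples of P until we hit Q = (5, 10):
  1P = (16, 10)
  2P = (4, 3)
  3P = (1, 3)
  4P = (8, 13)
  5P = (12, 14)
  6P = (7, 15)
  7P = (9, 5)
  8P = (5, 10)
Match found at i = 8.

k = 8


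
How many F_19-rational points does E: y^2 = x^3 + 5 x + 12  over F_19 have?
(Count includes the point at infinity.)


For each x in F_19, count y with y^2 = x^3 + 5 x + 12 mod 19:
  x = 2: RHS = 11, y in [7, 12]  -> 2 point(s)
  x = 3: RHS = 16, y in [4, 15]  -> 2 point(s)
  x = 4: RHS = 1, y in [1, 18]  -> 2 point(s)
  x = 6: RHS = 11, y in [7, 12]  -> 2 point(s)
  x = 9: RHS = 7, y in [8, 11]  -> 2 point(s)
  x = 10: RHS = 17, y in [6, 13]  -> 2 point(s)
  x = 11: RHS = 11, y in [7, 12]  -> 2 point(s)
  x = 15: RHS = 4, y in [2, 17]  -> 2 point(s)
  x = 18: RHS = 6, y in [5, 14]  -> 2 point(s)
Affine points: 18. Add the point at infinity: total = 19.

#E(F_19) = 19


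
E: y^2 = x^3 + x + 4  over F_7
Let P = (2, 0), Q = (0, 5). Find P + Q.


P != Q, so use the chord formula.
s = (y2 - y1) / (x2 - x1) = (5) / (5) mod 7 = 1
x3 = s^2 - x1 - x2 mod 7 = 1^2 - 2 - 0 = 6
y3 = s (x1 - x3) - y1 mod 7 = 1 * (2 - 6) - 0 = 3

P + Q = (6, 3)


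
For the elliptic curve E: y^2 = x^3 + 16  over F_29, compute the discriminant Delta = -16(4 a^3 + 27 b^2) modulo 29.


4 a^3 + 27 b^2 = 4*0^3 + 27*16^2 = 0 + 6912 = 6912
Delta = -16 * (6912) = -110592
Delta mod 29 = 14

Delta = 14 (mod 29)


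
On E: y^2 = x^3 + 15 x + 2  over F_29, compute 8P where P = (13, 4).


k = 8 = 1000_2 (binary, LSB first: 0001)
Double-and-add from P = (13, 4):
  bit 0 = 0: acc unchanged = O
  bit 1 = 0: acc unchanged = O
  bit 2 = 0: acc unchanged = O
  bit 3 = 1: acc = O + (8, 24) = (8, 24)

8P = (8, 24)


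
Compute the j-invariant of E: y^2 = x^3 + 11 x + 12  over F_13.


Delta = -16(4 a^3 + 27 b^2) mod 13 = 2
-1728 * (4 a)^3 = -1728 * (4*11)^3 mod 13 = 8
j = 8 * 2^(-1) mod 13 = 4

j = 4 (mod 13)


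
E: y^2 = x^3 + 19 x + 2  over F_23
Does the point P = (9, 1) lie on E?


Check whether y^2 = x^3 + 19 x + 2 (mod 23) for (x, y) = (9, 1).
LHS: y^2 = 1^2 mod 23 = 1
RHS: x^3 + 19 x + 2 = 9^3 + 19*9 + 2 mod 23 = 5
LHS != RHS

No, not on the curve


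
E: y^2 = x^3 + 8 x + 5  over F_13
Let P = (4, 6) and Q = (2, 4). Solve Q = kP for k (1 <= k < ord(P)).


Enumerate multiples of P until we hit Q = (2, 4):
  1P = (4, 6)
  2P = (8, 10)
  3P = (2, 9)
  4P = (6, 10)
  5P = (7, 1)
  6P = (12, 3)
  7P = (1, 1)
  8P = (5, 1)
  9P = (3, 2)
  10P = (9, 0)
  11P = (3, 11)
  12P = (5, 12)
  13P = (1, 12)
  14P = (12, 10)
  15P = (7, 12)
  16P = (6, 3)
  17P = (2, 4)
Match found at i = 17.

k = 17


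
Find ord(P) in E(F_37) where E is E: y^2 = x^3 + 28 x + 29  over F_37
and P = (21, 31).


Compute successive multiples of P until we hit O:
  1P = (21, 31)
  2P = (25, 0)
  3P = (21, 6)
  4P = O

ord(P) = 4


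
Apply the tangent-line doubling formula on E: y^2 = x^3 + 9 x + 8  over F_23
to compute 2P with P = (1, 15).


Doubling: s = (3 x1^2 + a) / (2 y1)
s = (3*1^2 + 9) / (2*15) mod 23 = 5
x3 = s^2 - 2 x1 mod 23 = 5^2 - 2*1 = 0
y3 = s (x1 - x3) - y1 mod 23 = 5 * (1 - 0) - 15 = 13

2P = (0, 13)


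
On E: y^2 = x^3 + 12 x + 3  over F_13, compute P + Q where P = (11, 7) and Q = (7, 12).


P != Q, so use the chord formula.
s = (y2 - y1) / (x2 - x1) = (5) / (9) mod 13 = 2
x3 = s^2 - x1 - x2 mod 13 = 2^2 - 11 - 7 = 12
y3 = s (x1 - x3) - y1 mod 13 = 2 * (11 - 12) - 7 = 4

P + Q = (12, 4)


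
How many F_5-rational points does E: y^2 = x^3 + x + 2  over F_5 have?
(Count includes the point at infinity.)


For each x in F_5, count y with y^2 = x^3 + 1 x + 2 mod 5:
  x = 1: RHS = 4, y in [2, 3]  -> 2 point(s)
  x = 4: RHS = 0, y in [0]  -> 1 point(s)
Affine points: 3. Add the point at infinity: total = 4.

#E(F_5) = 4


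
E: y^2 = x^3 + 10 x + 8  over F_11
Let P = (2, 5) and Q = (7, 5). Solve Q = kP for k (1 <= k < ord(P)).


Enumerate multiples of P until we hit Q = (7, 5):
  1P = (2, 5)
  2P = (7, 6)
  3P = (6, 3)
  4P = (6, 8)
  5P = (7, 5)
Match found at i = 5.

k = 5


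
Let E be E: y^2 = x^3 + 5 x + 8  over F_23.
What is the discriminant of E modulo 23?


4 a^3 + 27 b^2 = 4*5^3 + 27*8^2 = 500 + 1728 = 2228
Delta = -16 * (2228) = -35648
Delta mod 23 = 2

Delta = 2 (mod 23)


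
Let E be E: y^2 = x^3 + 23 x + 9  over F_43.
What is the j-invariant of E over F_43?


Delta = -16(4 a^3 + 27 b^2) mod 43 = 9
-1728 * (4 a)^3 = -1728 * (4*23)^3 mod 43 = 35
j = 35 * 9^(-1) mod 43 = 23

j = 23 (mod 43)


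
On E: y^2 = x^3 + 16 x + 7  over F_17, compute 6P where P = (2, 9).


k = 6 = 110_2 (binary, LSB first: 011)
Double-and-add from P = (2, 9):
  bit 0 = 0: acc unchanged = O
  bit 1 = 1: acc = O + (15, 1) = (15, 1)
  bit 2 = 1: acc = (15, 1) + (13, 10) = (5, 5)

6P = (5, 5)


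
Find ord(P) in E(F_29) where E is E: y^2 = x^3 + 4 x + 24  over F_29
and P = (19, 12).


Compute successive multiples of P until we hit O:
  1P = (19, 12)
  2P = (0, 16)
  3P = (9, 21)
  4P = (5, 16)
  5P = (11, 23)
  6P = (24, 13)
  7P = (22, 28)
  8P = (10, 7)
  ... (continuing to 24P)
  24P = O

ord(P) = 24


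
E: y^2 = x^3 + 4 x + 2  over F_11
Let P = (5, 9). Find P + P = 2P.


Doubling: s = (3 x1^2 + a) / (2 y1)
s = (3*5^2 + 4) / (2*9) mod 11 = 5
x3 = s^2 - 2 x1 mod 11 = 5^2 - 2*5 = 4
y3 = s (x1 - x3) - y1 mod 11 = 5 * (5 - 4) - 9 = 7

2P = (4, 7)


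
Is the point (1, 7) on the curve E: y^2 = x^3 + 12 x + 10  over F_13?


Check whether y^2 = x^3 + 12 x + 10 (mod 13) for (x, y) = (1, 7).
LHS: y^2 = 7^2 mod 13 = 10
RHS: x^3 + 12 x + 10 = 1^3 + 12*1 + 10 mod 13 = 10
LHS = RHS

Yes, on the curve


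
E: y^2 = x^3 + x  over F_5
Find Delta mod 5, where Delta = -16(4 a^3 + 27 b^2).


4 a^3 + 27 b^2 = 4*1^3 + 27*0^2 = 4 + 0 = 4
Delta = -16 * (4) = -64
Delta mod 5 = 1

Delta = 1 (mod 5)


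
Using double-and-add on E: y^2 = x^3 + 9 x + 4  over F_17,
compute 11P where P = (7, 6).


k = 11 = 1011_2 (binary, LSB first: 1101)
Double-and-add from P = (7, 6):
  bit 0 = 1: acc = O + (7, 6) = (7, 6)
  bit 1 = 1: acc = (7, 6) + (2, 8) = (0, 15)
  bit 2 = 0: acc unchanged = (0, 15)
  bit 3 = 1: acc = (0, 15) + (9, 7) = (9, 10)

11P = (9, 10)


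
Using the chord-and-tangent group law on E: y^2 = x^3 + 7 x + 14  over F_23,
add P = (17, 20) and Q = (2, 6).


P != Q, so use the chord formula.
s = (y2 - y1) / (x2 - x1) = (9) / (8) mod 23 = 4
x3 = s^2 - x1 - x2 mod 23 = 4^2 - 17 - 2 = 20
y3 = s (x1 - x3) - y1 mod 23 = 4 * (17 - 20) - 20 = 14

P + Q = (20, 14)


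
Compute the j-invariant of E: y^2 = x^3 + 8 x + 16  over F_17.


Delta = -16(4 a^3 + 27 b^2) mod 17 = 1
-1728 * (4 a)^3 = -1728 * (4*8)^3 mod 17 = 3
j = 3 * 1^(-1) mod 17 = 3

j = 3 (mod 17)


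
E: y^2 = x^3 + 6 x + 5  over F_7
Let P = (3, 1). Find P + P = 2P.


Doubling: s = (3 x1^2 + a) / (2 y1)
s = (3*3^2 + 6) / (2*1) mod 7 = 6
x3 = s^2 - 2 x1 mod 7 = 6^2 - 2*3 = 2
y3 = s (x1 - x3) - y1 mod 7 = 6 * (3 - 2) - 1 = 5

2P = (2, 5)


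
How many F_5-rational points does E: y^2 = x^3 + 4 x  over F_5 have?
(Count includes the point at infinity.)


For each x in F_5, count y with y^2 = x^3 + 4 x + 0 mod 5:
  x = 0: RHS = 0, y in [0]  -> 1 point(s)
  x = 1: RHS = 0, y in [0]  -> 1 point(s)
  x = 2: RHS = 1, y in [1, 4]  -> 2 point(s)
  x = 3: RHS = 4, y in [2, 3]  -> 2 point(s)
  x = 4: RHS = 0, y in [0]  -> 1 point(s)
Affine points: 7. Add the point at infinity: total = 8.

#E(F_5) = 8


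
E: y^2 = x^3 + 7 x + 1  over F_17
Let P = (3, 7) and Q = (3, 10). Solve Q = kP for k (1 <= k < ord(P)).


Enumerate multiples of P until we hit Q = (3, 10):
  1P = (3, 7)
  2P = (11, 10)
  3P = (5, 5)
  4P = (10, 0)
  5P = (5, 12)
  6P = (11, 7)
  7P = (3, 10)
Match found at i = 7.

k = 7


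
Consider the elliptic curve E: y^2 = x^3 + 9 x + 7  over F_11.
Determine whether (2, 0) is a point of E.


Check whether y^2 = x^3 + 9 x + 7 (mod 11) for (x, y) = (2, 0).
LHS: y^2 = 0^2 mod 11 = 0
RHS: x^3 + 9 x + 7 = 2^3 + 9*2 + 7 mod 11 = 0
LHS = RHS

Yes, on the curve


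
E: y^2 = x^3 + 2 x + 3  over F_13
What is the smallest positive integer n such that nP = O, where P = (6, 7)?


Compute successive multiples of P until we hit O:
  1P = (6, 7)
  2P = (11, 2)
  3P = (10, 10)
  4P = (0, 4)
  5P = (4, 7)
  6P = (3, 6)
  7P = (7, 10)
  8P = (9, 10)
  ... (continuing to 18P)
  18P = O

ord(P) = 18


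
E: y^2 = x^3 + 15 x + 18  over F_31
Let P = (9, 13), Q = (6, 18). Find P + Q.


P != Q, so use the chord formula.
s = (y2 - y1) / (x2 - x1) = (5) / (28) mod 31 = 19
x3 = s^2 - x1 - x2 mod 31 = 19^2 - 9 - 6 = 5
y3 = s (x1 - x3) - y1 mod 31 = 19 * (9 - 5) - 13 = 1

P + Q = (5, 1)


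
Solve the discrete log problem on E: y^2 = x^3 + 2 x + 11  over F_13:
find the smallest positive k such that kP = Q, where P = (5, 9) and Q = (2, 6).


Enumerate multiples of P until we hit Q = (2, 6):
  1P = (5, 9)
  2P = (2, 6)
Match found at i = 2.

k = 2


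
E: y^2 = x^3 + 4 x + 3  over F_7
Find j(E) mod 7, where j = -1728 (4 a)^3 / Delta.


Delta = -16(4 a^3 + 27 b^2) mod 7 = 3
-1728 * (4 a)^3 = -1728 * (4*4)^3 mod 7 = 1
j = 1 * 3^(-1) mod 7 = 5

j = 5 (mod 7)


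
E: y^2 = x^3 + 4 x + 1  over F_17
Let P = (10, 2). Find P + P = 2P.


Doubling: s = (3 x1^2 + a) / (2 y1)
s = (3*10^2 + 4) / (2*2) mod 17 = 8
x3 = s^2 - 2 x1 mod 17 = 8^2 - 2*10 = 10
y3 = s (x1 - x3) - y1 mod 17 = 8 * (10 - 10) - 2 = 15

2P = (10, 15)


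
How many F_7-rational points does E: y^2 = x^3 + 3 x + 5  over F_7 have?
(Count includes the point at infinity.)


For each x in F_7, count y with y^2 = x^3 + 3 x + 5 mod 7:
  x = 1: RHS = 2, y in [3, 4]  -> 2 point(s)
  x = 4: RHS = 4, y in [2, 5]  -> 2 point(s)
  x = 6: RHS = 1, y in [1, 6]  -> 2 point(s)
Affine points: 6. Add the point at infinity: total = 7.

#E(F_7) = 7


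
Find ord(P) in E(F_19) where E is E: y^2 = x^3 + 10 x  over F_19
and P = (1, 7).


Compute successive multiples of P until we hit O:
  1P = (1, 7)
  2P = (4, 16)
  3P = (4, 3)
  4P = (1, 12)
  5P = O

ord(P) = 5


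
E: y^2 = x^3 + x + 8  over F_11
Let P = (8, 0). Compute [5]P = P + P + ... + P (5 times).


k = 5 = 101_2 (binary, LSB first: 101)
Double-and-add from P = (8, 0):
  bit 0 = 1: acc = O + (8, 0) = (8, 0)
  bit 1 = 0: acc unchanged = (8, 0)
  bit 2 = 1: acc = (8, 0) + O = (8, 0)

5P = (8, 0)


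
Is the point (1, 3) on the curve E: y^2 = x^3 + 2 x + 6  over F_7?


Check whether y^2 = x^3 + 2 x + 6 (mod 7) for (x, y) = (1, 3).
LHS: y^2 = 3^2 mod 7 = 2
RHS: x^3 + 2 x + 6 = 1^3 + 2*1 + 6 mod 7 = 2
LHS = RHS

Yes, on the curve


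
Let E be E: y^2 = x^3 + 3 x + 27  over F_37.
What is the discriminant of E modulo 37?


4 a^3 + 27 b^2 = 4*3^3 + 27*27^2 = 108 + 19683 = 19791
Delta = -16 * (19791) = -316656
Delta mod 37 = 27

Delta = 27 (mod 37)


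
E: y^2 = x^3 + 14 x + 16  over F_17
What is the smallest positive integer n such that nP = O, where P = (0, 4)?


Compute successive multiples of P until we hit O:
  1P = (0, 4)
  2P = (2, 1)
  3P = (13, 7)
  4P = (12, 5)
  5P = (3, 0)
  6P = (12, 12)
  7P = (13, 10)
  8P = (2, 16)
  ... (continuing to 10P)
  10P = O

ord(P) = 10


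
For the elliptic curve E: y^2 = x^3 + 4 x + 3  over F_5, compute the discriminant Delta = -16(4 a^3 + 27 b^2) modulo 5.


4 a^3 + 27 b^2 = 4*4^3 + 27*3^2 = 256 + 243 = 499
Delta = -16 * (499) = -7984
Delta mod 5 = 1

Delta = 1 (mod 5)


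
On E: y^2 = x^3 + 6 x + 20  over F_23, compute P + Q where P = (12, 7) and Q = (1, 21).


P != Q, so use the chord formula.
s = (y2 - y1) / (x2 - x1) = (14) / (12) mod 23 = 5
x3 = s^2 - x1 - x2 mod 23 = 5^2 - 12 - 1 = 12
y3 = s (x1 - x3) - y1 mod 23 = 5 * (12 - 12) - 7 = 16

P + Q = (12, 16)


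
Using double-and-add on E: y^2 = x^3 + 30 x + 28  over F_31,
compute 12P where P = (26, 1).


k = 12 = 1100_2 (binary, LSB first: 0011)
Double-and-add from P = (26, 1):
  bit 0 = 0: acc unchanged = O
  bit 1 = 0: acc unchanged = O
  bit 2 = 1: acc = O + (20, 14) = (20, 14)
  bit 3 = 1: acc = (20, 14) + (9, 2) = (16, 27)

12P = (16, 27)


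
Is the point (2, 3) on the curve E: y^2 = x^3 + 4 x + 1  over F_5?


Check whether y^2 = x^3 + 4 x + 1 (mod 5) for (x, y) = (2, 3).
LHS: y^2 = 3^2 mod 5 = 4
RHS: x^3 + 4 x + 1 = 2^3 + 4*2 + 1 mod 5 = 2
LHS != RHS

No, not on the curve


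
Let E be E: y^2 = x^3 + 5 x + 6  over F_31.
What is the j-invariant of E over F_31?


Delta = -16(4 a^3 + 27 b^2) mod 31 = 8
-1728 * (4 a)^3 = -1728 * (4*5)^3 mod 31 = 16
j = 16 * 8^(-1) mod 31 = 2

j = 2 (mod 31)


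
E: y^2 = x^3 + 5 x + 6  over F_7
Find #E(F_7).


For each x in F_7, count y with y^2 = x^3 + 5 x + 6 mod 7:
  x = 5: RHS = 2, y in [3, 4]  -> 2 point(s)
  x = 6: RHS = 0, y in [0]  -> 1 point(s)
Affine points: 3. Add the point at infinity: total = 4.

#E(F_7) = 4


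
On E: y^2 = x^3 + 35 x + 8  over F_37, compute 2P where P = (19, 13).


Doubling: s = (3 x1^2 + a) / (2 y1)
s = (3*19^2 + 35) / (2*13) mod 37 = 6
x3 = s^2 - 2 x1 mod 37 = 6^2 - 2*19 = 35
y3 = s (x1 - x3) - y1 mod 37 = 6 * (19 - 35) - 13 = 2

2P = (35, 2)


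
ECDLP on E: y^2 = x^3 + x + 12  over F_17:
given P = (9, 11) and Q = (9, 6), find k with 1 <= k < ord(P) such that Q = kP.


Enumerate multiples of P until we hit Q = (9, 6):
  1P = (9, 11)
  2P = (12, 16)
  3P = (12, 1)
  4P = (9, 6)
Match found at i = 4.

k = 4


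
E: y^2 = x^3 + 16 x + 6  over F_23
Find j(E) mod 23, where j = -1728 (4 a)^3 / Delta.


Delta = -16(4 a^3 + 27 b^2) mod 23 = 6
-1728 * (4 a)^3 = -1728 * (4*16)^3 mod 23 = 7
j = 7 * 6^(-1) mod 23 = 5

j = 5 (mod 23)


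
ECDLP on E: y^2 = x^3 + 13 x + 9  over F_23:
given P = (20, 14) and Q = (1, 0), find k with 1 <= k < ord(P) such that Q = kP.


Enumerate multiples of P until we hit Q = (1, 0):
  1P = (20, 14)
  2P = (1, 0)
Match found at i = 2.

k = 2


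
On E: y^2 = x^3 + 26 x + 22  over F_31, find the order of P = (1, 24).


Compute successive multiples of P until we hit O:
  1P = (1, 24)
  2P = (17, 18)
  3P = (2, 19)
  4P = (22, 19)
  5P = (16, 15)
  6P = (28, 17)
  7P = (7, 12)
  8P = (27, 28)
  ... (continuing to 27P)
  27P = O

ord(P) = 27


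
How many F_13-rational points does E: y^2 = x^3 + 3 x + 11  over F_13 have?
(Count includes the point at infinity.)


For each x in F_13, count y with y^2 = x^3 + 3 x + 11 mod 13:
  x = 2: RHS = 12, y in [5, 8]  -> 2 point(s)
  x = 4: RHS = 9, y in [3, 10]  -> 2 point(s)
  x = 8: RHS = 1, y in [1, 12]  -> 2 point(s)
  x = 9: RHS = 0, y in [0]  -> 1 point(s)
  x = 10: RHS = 1, y in [1, 12]  -> 2 point(s)
  x = 11: RHS = 10, y in [6, 7]  -> 2 point(s)
Affine points: 11. Add the point at infinity: total = 12.

#E(F_13) = 12


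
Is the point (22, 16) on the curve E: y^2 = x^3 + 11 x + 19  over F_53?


Check whether y^2 = x^3 + 11 x + 19 (mod 53) for (x, y) = (22, 16).
LHS: y^2 = 16^2 mod 53 = 44
RHS: x^3 + 11 x + 19 = 22^3 + 11*22 + 19 mod 53 = 44
LHS = RHS

Yes, on the curve


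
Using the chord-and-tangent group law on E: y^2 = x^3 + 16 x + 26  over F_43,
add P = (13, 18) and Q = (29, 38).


P != Q, so use the chord formula.
s = (y2 - y1) / (x2 - x1) = (20) / (16) mod 43 = 12
x3 = s^2 - x1 - x2 mod 43 = 12^2 - 13 - 29 = 16
y3 = s (x1 - x3) - y1 mod 43 = 12 * (13 - 16) - 18 = 32

P + Q = (16, 32)


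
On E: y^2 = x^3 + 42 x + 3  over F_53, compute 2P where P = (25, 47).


Doubling: s = (3 x1^2 + a) / (2 y1)
s = (3*25^2 + 42) / (2*47) mod 53 = 39
x3 = s^2 - 2 x1 mod 53 = 39^2 - 2*25 = 40
y3 = s (x1 - x3) - y1 mod 53 = 39 * (25 - 40) - 47 = 4

2P = (40, 4)


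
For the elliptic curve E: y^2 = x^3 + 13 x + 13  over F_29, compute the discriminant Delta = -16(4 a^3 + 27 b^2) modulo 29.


4 a^3 + 27 b^2 = 4*13^3 + 27*13^2 = 8788 + 4563 = 13351
Delta = -16 * (13351) = -213616
Delta mod 29 = 27

Delta = 27 (mod 29)


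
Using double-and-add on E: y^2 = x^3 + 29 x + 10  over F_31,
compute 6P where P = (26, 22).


k = 6 = 110_2 (binary, LSB first: 011)
Double-and-add from P = (26, 22):
  bit 0 = 0: acc unchanged = O
  bit 1 = 1: acc = O + (12, 28) = (12, 28)
  bit 2 = 1: acc = (12, 28) + (4, 29) = (0, 17)

6P = (0, 17)


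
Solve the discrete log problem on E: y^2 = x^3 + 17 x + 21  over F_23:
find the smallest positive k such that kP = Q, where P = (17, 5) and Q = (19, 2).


Enumerate multiples of P until we hit Q = (19, 2):
  1P = (17, 5)
  2P = (13, 22)
  3P = (1, 19)
  4P = (9, 11)
  5P = (22, 16)
  6P = (10, 15)
  7P = (14, 17)
  8P = (8, 5)
  9P = (21, 18)
  10P = (20, 14)
  11P = (18, 15)
  12P = (19, 21)
  13P = (5, 22)
  14P = (7, 0)
  15P = (5, 1)
  16P = (19, 2)
Match found at i = 16.

k = 16


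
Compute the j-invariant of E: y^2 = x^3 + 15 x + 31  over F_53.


Delta = -16(4 a^3 + 27 b^2) mod 53 = 25
-1728 * (4 a)^3 = -1728 * (4*15)^3 mod 53 = 48
j = 48 * 25^(-1) mod 53 = 21

j = 21 (mod 53)


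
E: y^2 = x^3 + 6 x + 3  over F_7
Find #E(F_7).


For each x in F_7, count y with y^2 = x^3 + 6 x + 3 mod 7:
  x = 2: RHS = 2, y in [3, 4]  -> 2 point(s)
  x = 4: RHS = 0, y in [0]  -> 1 point(s)
  x = 5: RHS = 4, y in [2, 5]  -> 2 point(s)
Affine points: 5. Add the point at infinity: total = 6.

#E(F_7) = 6


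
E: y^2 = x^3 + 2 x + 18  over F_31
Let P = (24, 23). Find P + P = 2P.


Doubling: s = (3 x1^2 + a) / (2 y1)
s = (3*24^2 + 2) / (2*23) mod 31 = 12
x3 = s^2 - 2 x1 mod 31 = 12^2 - 2*24 = 3
y3 = s (x1 - x3) - y1 mod 31 = 12 * (24 - 3) - 23 = 12

2P = (3, 12)


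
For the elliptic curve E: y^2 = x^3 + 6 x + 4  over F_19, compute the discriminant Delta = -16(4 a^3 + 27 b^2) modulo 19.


4 a^3 + 27 b^2 = 4*6^3 + 27*4^2 = 864 + 432 = 1296
Delta = -16 * (1296) = -20736
Delta mod 19 = 12

Delta = 12 (mod 19)


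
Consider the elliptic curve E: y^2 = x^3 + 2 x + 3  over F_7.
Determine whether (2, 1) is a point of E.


Check whether y^2 = x^3 + 2 x + 3 (mod 7) for (x, y) = (2, 1).
LHS: y^2 = 1^2 mod 7 = 1
RHS: x^3 + 2 x + 3 = 2^3 + 2*2 + 3 mod 7 = 1
LHS = RHS

Yes, on the curve


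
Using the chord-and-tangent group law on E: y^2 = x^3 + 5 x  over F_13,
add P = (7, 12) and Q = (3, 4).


P != Q, so use the chord formula.
s = (y2 - y1) / (x2 - x1) = (5) / (9) mod 13 = 2
x3 = s^2 - x1 - x2 mod 13 = 2^2 - 7 - 3 = 7
y3 = s (x1 - x3) - y1 mod 13 = 2 * (7 - 7) - 12 = 1

P + Q = (7, 1)


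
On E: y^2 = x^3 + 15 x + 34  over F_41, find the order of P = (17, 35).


Compute successive multiples of P until we hit O:
  1P = (17, 35)
  2P = (28, 15)
  3P = (1, 3)
  4P = (27, 27)
  5P = (37, 22)
  6P = (7, 20)
  7P = (9, 18)
  8P = (24, 27)
  ... (continuing to 42P)
  42P = O

ord(P) = 42


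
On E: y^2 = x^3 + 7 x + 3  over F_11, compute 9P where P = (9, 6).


k = 9 = 1001_2 (binary, LSB first: 1001)
Double-and-add from P = (9, 6):
  bit 0 = 1: acc = O + (9, 6) = (9, 6)
  bit 1 = 0: acc unchanged = (9, 6)
  bit 2 = 0: acc unchanged = (9, 6)
  bit 3 = 1: acc = (9, 6) + (2, 5) = (9, 5)

9P = (9, 5)


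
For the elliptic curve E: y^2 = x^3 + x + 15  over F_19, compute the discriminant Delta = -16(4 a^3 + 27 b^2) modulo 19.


4 a^3 + 27 b^2 = 4*1^3 + 27*15^2 = 4 + 6075 = 6079
Delta = -16 * (6079) = -97264
Delta mod 19 = 16

Delta = 16 (mod 19)


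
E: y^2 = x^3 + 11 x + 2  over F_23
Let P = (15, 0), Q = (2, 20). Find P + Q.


P != Q, so use the chord formula.
s = (y2 - y1) / (x2 - x1) = (20) / (10) mod 23 = 2
x3 = s^2 - x1 - x2 mod 23 = 2^2 - 15 - 2 = 10
y3 = s (x1 - x3) - y1 mod 23 = 2 * (15 - 10) - 0 = 10

P + Q = (10, 10)


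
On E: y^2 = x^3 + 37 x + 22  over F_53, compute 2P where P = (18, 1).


Doubling: s = (3 x1^2 + a) / (2 y1)
s = (3*18^2 + 37) / (2*1) mod 53 = 1
x3 = s^2 - 2 x1 mod 53 = 1^2 - 2*18 = 18
y3 = s (x1 - x3) - y1 mod 53 = 1 * (18 - 18) - 1 = 52

2P = (18, 52)


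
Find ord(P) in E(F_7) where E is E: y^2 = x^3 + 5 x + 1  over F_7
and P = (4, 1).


Compute successive multiples of P until we hit O:
  1P = (4, 1)
  2P = (3, 1)
  3P = (0, 6)
  4P = (5, 2)
  5P = (6, 4)
  6P = (1, 0)
  7P = (6, 3)
  8P = (5, 5)
  ... (continuing to 12P)
  12P = O

ord(P) = 12


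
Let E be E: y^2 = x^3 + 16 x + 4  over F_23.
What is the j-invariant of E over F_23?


Delta = -16(4 a^3 + 27 b^2) mod 23 = 21
-1728 * (4 a)^3 = -1728 * (4*16)^3 mod 23 = 7
j = 7 * 21^(-1) mod 23 = 8

j = 8 (mod 23)


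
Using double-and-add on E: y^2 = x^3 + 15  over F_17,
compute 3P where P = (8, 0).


k = 3 = 11_2 (binary, LSB first: 11)
Double-and-add from P = (8, 0):
  bit 0 = 1: acc = O + (8, 0) = (8, 0)
  bit 1 = 1: acc = (8, 0) + O = (8, 0)

3P = (8, 0)


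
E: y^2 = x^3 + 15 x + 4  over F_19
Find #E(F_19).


For each x in F_19, count y with y^2 = x^3 + 15 x + 4 mod 19:
  x = 0: RHS = 4, y in [2, 17]  -> 2 point(s)
  x = 1: RHS = 1, y in [1, 18]  -> 2 point(s)
  x = 2: RHS = 4, y in [2, 17]  -> 2 point(s)
  x = 3: RHS = 0, y in [0]  -> 1 point(s)
  x = 6: RHS = 6, y in [5, 14]  -> 2 point(s)
  x = 8: RHS = 9, y in [3, 16]  -> 2 point(s)
  x = 17: RHS = 4, y in [2, 17]  -> 2 point(s)
  x = 18: RHS = 7, y in [8, 11]  -> 2 point(s)
Affine points: 15. Add the point at infinity: total = 16.

#E(F_19) = 16


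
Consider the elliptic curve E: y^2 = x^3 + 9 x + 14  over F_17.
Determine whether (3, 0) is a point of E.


Check whether y^2 = x^3 + 9 x + 14 (mod 17) for (x, y) = (3, 0).
LHS: y^2 = 0^2 mod 17 = 0
RHS: x^3 + 9 x + 14 = 3^3 + 9*3 + 14 mod 17 = 0
LHS = RHS

Yes, on the curve


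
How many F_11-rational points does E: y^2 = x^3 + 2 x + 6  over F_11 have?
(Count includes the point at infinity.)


For each x in F_11, count y with y^2 = x^3 + 2 x + 6 mod 11:
  x = 1: RHS = 9, y in [3, 8]  -> 2 point(s)
  x = 4: RHS = 1, y in [1, 10]  -> 2 point(s)
  x = 5: RHS = 9, y in [3, 8]  -> 2 point(s)
  x = 6: RHS = 3, y in [5, 6]  -> 2 point(s)
  x = 7: RHS = 0, y in [0]  -> 1 point(s)
  x = 9: RHS = 5, y in [4, 7]  -> 2 point(s)
  x = 10: RHS = 3, y in [5, 6]  -> 2 point(s)
Affine points: 13. Add the point at infinity: total = 14.

#E(F_11) = 14


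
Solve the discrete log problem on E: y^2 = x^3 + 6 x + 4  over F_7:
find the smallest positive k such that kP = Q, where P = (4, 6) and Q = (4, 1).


Enumerate multiples of P until we hit Q = (4, 1):
  1P = (4, 6)
  2P = (0, 5)
  3P = (0, 2)
  4P = (4, 1)
Match found at i = 4.

k = 4


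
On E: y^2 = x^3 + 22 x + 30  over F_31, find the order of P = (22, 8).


Compute successive multiples of P until we hit O:
  1P = (22, 8)
  2P = (27, 8)
  3P = (13, 23)
  4P = (16, 13)
  5P = (29, 3)
  6P = (21, 9)
  7P = (20, 21)
  8P = (8, 25)
  ... (continuing to 28P)
  28P = O

ord(P) = 28


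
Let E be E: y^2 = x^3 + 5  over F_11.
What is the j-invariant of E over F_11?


Delta = -16(4 a^3 + 27 b^2) mod 11 = 2
-1728 * (4 a)^3 = -1728 * (4*0)^3 mod 11 = 0
j = 0 * 2^(-1) mod 11 = 0

j = 0 (mod 11)


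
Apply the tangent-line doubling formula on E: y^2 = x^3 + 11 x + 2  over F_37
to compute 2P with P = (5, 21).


Doubling: s = (3 x1^2 + a) / (2 y1)
s = (3*5^2 + 11) / (2*21) mod 37 = 32
x3 = s^2 - 2 x1 mod 37 = 32^2 - 2*5 = 15
y3 = s (x1 - x3) - y1 mod 37 = 32 * (5 - 15) - 21 = 29

2P = (15, 29)


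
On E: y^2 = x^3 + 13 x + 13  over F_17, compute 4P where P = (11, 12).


k = 4 = 100_2 (binary, LSB first: 001)
Double-and-add from P = (11, 12):
  bit 0 = 0: acc unchanged = O
  bit 1 = 0: acc unchanged = O
  bit 2 = 1: acc = O + (16, 4) = (16, 4)

4P = (16, 4)


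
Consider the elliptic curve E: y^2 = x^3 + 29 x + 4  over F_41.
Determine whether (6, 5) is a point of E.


Check whether y^2 = x^3 + 29 x + 4 (mod 41) for (x, y) = (6, 5).
LHS: y^2 = 5^2 mod 41 = 25
RHS: x^3 + 29 x + 4 = 6^3 + 29*6 + 4 mod 41 = 25
LHS = RHS

Yes, on the curve


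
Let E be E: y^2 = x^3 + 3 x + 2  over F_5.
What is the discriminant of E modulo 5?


4 a^3 + 27 b^2 = 4*3^3 + 27*2^2 = 108 + 108 = 216
Delta = -16 * (216) = -3456
Delta mod 5 = 4

Delta = 4 (mod 5)


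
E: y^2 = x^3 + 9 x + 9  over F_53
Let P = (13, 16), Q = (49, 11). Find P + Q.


P != Q, so use the chord formula.
s = (y2 - y1) / (x2 - x1) = (48) / (36) mod 53 = 19
x3 = s^2 - x1 - x2 mod 53 = 19^2 - 13 - 49 = 34
y3 = s (x1 - x3) - y1 mod 53 = 19 * (13 - 34) - 16 = 9

P + Q = (34, 9)


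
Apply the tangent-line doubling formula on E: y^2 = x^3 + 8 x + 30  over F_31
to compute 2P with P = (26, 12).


Doubling: s = (3 x1^2 + a) / (2 y1)
s = (3*26^2 + 8) / (2*12) mod 31 = 28
x3 = s^2 - 2 x1 mod 31 = 28^2 - 2*26 = 19
y3 = s (x1 - x3) - y1 mod 31 = 28 * (26 - 19) - 12 = 29

2P = (19, 29)


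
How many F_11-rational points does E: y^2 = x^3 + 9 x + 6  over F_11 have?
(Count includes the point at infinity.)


For each x in F_11, count y with y^2 = x^3 + 9 x + 6 mod 11:
  x = 1: RHS = 5, y in [4, 7]  -> 2 point(s)
  x = 3: RHS = 5, y in [4, 7]  -> 2 point(s)
  x = 5: RHS = 0, y in [0]  -> 1 point(s)
  x = 6: RHS = 1, y in [1, 10]  -> 2 point(s)
  x = 7: RHS = 5, y in [4, 7]  -> 2 point(s)
Affine points: 9. Add the point at infinity: total = 10.

#E(F_11) = 10


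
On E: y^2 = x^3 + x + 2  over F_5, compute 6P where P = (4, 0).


k = 6 = 110_2 (binary, LSB first: 011)
Double-and-add from P = (4, 0):
  bit 0 = 0: acc unchanged = O
  bit 1 = 1: acc = O + O = O
  bit 2 = 1: acc = O + O = O

6P = O


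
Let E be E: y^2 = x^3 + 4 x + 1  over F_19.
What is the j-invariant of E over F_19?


Delta = -16(4 a^3 + 27 b^2) mod 19 = 13
-1728 * (4 a)^3 = -1728 * (4*4)^3 mod 19 = 11
j = 11 * 13^(-1) mod 19 = 14

j = 14 (mod 19)


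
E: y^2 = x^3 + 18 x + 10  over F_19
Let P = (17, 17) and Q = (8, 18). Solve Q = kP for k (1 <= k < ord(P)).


Enumerate multiples of P until we hit Q = (8, 18):
  1P = (17, 17)
  2P = (8, 1)
  3P = (11, 0)
  4P = (8, 18)
Match found at i = 4.

k = 4


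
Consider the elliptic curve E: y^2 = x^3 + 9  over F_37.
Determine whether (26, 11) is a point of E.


Check whether y^2 = x^3 + 0 x + 9 (mod 37) for (x, y) = (26, 11).
LHS: y^2 = 11^2 mod 37 = 10
RHS: x^3 + 0 x + 9 = 26^3 + 0*26 + 9 mod 37 = 10
LHS = RHS

Yes, on the curve


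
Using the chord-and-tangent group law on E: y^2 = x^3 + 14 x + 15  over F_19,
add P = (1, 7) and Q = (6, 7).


P != Q, so use the chord formula.
s = (y2 - y1) / (x2 - x1) = (0) / (5) mod 19 = 0
x3 = s^2 - x1 - x2 mod 19 = 0^2 - 1 - 6 = 12
y3 = s (x1 - x3) - y1 mod 19 = 0 * (1 - 12) - 7 = 12

P + Q = (12, 12)


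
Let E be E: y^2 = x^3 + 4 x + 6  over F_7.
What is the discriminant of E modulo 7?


4 a^3 + 27 b^2 = 4*4^3 + 27*6^2 = 256 + 972 = 1228
Delta = -16 * (1228) = -19648
Delta mod 7 = 1

Delta = 1 (mod 7)


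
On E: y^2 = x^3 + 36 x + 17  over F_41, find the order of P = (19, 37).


Compute successive multiples of P until we hit O:
  1P = (19, 37)
  2P = (36, 9)
  3P = (9, 2)
  4P = (15, 18)
  5P = (27, 7)
  6P = (27, 34)
  7P = (15, 23)
  8P = (9, 39)
  ... (continuing to 11P)
  11P = O

ord(P) = 11


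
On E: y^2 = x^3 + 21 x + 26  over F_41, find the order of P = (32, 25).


Compute successive multiples of P until we hit O:
  1P = (32, 25)
  2P = (22, 36)
  3P = (37, 1)
  4P = (18, 39)
  5P = (33, 17)
  6P = (40, 39)
  7P = (31, 28)
  8P = (28, 4)
  ... (continuing to 36P)
  36P = O

ord(P) = 36


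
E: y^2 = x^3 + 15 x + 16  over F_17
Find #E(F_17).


For each x in F_17, count y with y^2 = x^3 + 15 x + 16 mod 17:
  x = 0: RHS = 16, y in [4, 13]  -> 2 point(s)
  x = 1: RHS = 15, y in [7, 10]  -> 2 point(s)
  x = 4: RHS = 4, y in [2, 15]  -> 2 point(s)
  x = 6: RHS = 16, y in [4, 13]  -> 2 point(s)
  x = 8: RHS = 2, y in [6, 11]  -> 2 point(s)
  x = 9: RHS = 13, y in [8, 9]  -> 2 point(s)
  x = 11: RHS = 16, y in [4, 13]  -> 2 point(s)
  x = 16: RHS = 0, y in [0]  -> 1 point(s)
Affine points: 15. Add the point at infinity: total = 16.

#E(F_17) = 16


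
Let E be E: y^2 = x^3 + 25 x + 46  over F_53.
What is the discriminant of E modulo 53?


4 a^3 + 27 b^2 = 4*25^3 + 27*46^2 = 62500 + 57132 = 119632
Delta = -16 * (119632) = -1914112
Delta mod 53 = 36

Delta = 36 (mod 53)


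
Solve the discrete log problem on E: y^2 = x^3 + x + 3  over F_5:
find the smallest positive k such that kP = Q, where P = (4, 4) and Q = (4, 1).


Enumerate multiples of P until we hit Q = (4, 1):
  1P = (4, 4)
  2P = (1, 0)
  3P = (4, 1)
Match found at i = 3.

k = 3


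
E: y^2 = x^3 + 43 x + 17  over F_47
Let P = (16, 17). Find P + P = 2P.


Doubling: s = (3 x1^2 + a) / (2 y1)
s = (3*16^2 + 43) / (2*17) mod 47 = 28
x3 = s^2 - 2 x1 mod 47 = 28^2 - 2*16 = 0
y3 = s (x1 - x3) - y1 mod 47 = 28 * (16 - 0) - 17 = 8

2P = (0, 8)


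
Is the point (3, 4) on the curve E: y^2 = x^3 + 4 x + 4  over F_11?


Check whether y^2 = x^3 + 4 x + 4 (mod 11) for (x, y) = (3, 4).
LHS: y^2 = 4^2 mod 11 = 5
RHS: x^3 + 4 x + 4 = 3^3 + 4*3 + 4 mod 11 = 10
LHS != RHS

No, not on the curve


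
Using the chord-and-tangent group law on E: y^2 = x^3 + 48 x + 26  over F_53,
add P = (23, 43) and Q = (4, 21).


P != Q, so use the chord formula.
s = (y2 - y1) / (x2 - x1) = (31) / (34) mod 53 = 43
x3 = s^2 - x1 - x2 mod 53 = 43^2 - 23 - 4 = 20
y3 = s (x1 - x3) - y1 mod 53 = 43 * (23 - 20) - 43 = 33

P + Q = (20, 33)


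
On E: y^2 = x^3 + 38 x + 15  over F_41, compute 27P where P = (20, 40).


k = 27 = 11011_2 (binary, LSB first: 11011)
Double-and-add from P = (20, 40):
  bit 0 = 1: acc = O + (20, 40) = (20, 40)
  bit 1 = 1: acc = (20, 40) + (17, 30) = (6, 34)
  bit 2 = 0: acc unchanged = (6, 34)
  bit 3 = 1: acc = (6, 34) + (29, 2) = (37, 2)
  bit 4 = 1: acc = (37, 2) + (3, 19) = (32, 16)

27P = (32, 16)


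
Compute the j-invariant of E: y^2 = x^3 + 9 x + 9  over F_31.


Delta = -16(4 a^3 + 27 b^2) mod 31 = 6
-1728 * (4 a)^3 = -1728 * (4*9)^3 mod 31 = 8
j = 8 * 6^(-1) mod 31 = 22

j = 22 (mod 31)


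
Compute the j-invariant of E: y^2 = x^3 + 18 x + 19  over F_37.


Delta = -16(4 a^3 + 27 b^2) mod 37 = 11
-1728 * (4 a)^3 = -1728 * (4*18)^3 mod 37 = 23
j = 23 * 11^(-1) mod 37 = 29

j = 29 (mod 37)


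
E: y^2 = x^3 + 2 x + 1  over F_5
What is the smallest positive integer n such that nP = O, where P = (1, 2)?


Compute successive multiples of P until we hit O:
  1P = (1, 2)
  2P = (3, 3)
  3P = (0, 1)
  4P = (0, 4)
  5P = (3, 2)
  6P = (1, 3)
  7P = O

ord(P) = 7


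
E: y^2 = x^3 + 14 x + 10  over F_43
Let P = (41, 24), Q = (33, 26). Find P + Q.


P != Q, so use the chord formula.
s = (y2 - y1) / (x2 - x1) = (2) / (35) mod 43 = 32
x3 = s^2 - x1 - x2 mod 43 = 32^2 - 41 - 33 = 4
y3 = s (x1 - x3) - y1 mod 43 = 32 * (41 - 4) - 24 = 42

P + Q = (4, 42)


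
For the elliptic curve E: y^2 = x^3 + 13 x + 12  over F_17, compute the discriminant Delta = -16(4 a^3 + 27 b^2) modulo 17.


4 a^3 + 27 b^2 = 4*13^3 + 27*12^2 = 8788 + 3888 = 12676
Delta = -16 * (12676) = -202816
Delta mod 17 = 11

Delta = 11 (mod 17)


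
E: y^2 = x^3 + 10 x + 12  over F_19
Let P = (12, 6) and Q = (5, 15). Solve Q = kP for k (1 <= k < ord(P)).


Enumerate multiples of P until we hit Q = (5, 15):
  1P = (12, 6)
  2P = (18, 1)
  3P = (5, 4)
  4P = (11, 16)
  5P = (1, 17)
  6P = (7, 8)
  7P = (7, 11)
  8P = (1, 2)
  9P = (11, 3)
  10P = (5, 15)
Match found at i = 10.

k = 10


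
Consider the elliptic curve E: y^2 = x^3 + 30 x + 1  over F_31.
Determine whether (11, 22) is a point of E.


Check whether y^2 = x^3 + 30 x + 1 (mod 31) for (x, y) = (11, 22).
LHS: y^2 = 22^2 mod 31 = 19
RHS: x^3 + 30 x + 1 = 11^3 + 30*11 + 1 mod 31 = 19
LHS = RHS

Yes, on the curve


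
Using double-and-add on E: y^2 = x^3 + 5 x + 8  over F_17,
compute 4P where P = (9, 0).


k = 4 = 100_2 (binary, LSB first: 001)
Double-and-add from P = (9, 0):
  bit 0 = 0: acc unchanged = O
  bit 1 = 0: acc unchanged = O
  bit 2 = 1: acc = O + O = O

4P = O


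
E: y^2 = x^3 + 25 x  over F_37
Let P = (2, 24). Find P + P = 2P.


Doubling: s = (3 x1^2 + a) / (2 y1)
s = (3*2^2 + 25) / (2*24) mod 37 = 0
x3 = s^2 - 2 x1 mod 37 = 0^2 - 2*2 = 33
y3 = s (x1 - x3) - y1 mod 37 = 0 * (2 - 33) - 24 = 13

2P = (33, 13)


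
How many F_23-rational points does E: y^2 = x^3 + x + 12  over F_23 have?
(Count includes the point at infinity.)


For each x in F_23, count y with y^2 = x^3 + 1 x + 12 mod 23:
  x = 0: RHS = 12, y in [9, 14]  -> 2 point(s)
  x = 5: RHS = 4, y in [2, 21]  -> 2 point(s)
  x = 6: RHS = 4, y in [2, 21]  -> 2 point(s)
  x = 8: RHS = 3, y in [7, 16]  -> 2 point(s)
  x = 12: RHS = 4, y in [2, 21]  -> 2 point(s)
  x = 19: RHS = 13, y in [6, 17]  -> 2 point(s)
  x = 21: RHS = 2, y in [5, 18]  -> 2 point(s)
Affine points: 14. Add the point at infinity: total = 15.

#E(F_23) = 15


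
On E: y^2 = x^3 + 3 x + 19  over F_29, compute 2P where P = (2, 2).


Doubling: s = (3 x1^2 + a) / (2 y1)
s = (3*2^2 + 3) / (2*2) mod 29 = 11
x3 = s^2 - 2 x1 mod 29 = 11^2 - 2*2 = 1
y3 = s (x1 - x3) - y1 mod 29 = 11 * (2 - 1) - 2 = 9

2P = (1, 9)


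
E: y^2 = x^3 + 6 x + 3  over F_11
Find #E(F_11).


For each x in F_11, count y with y^2 = x^3 + 6 x + 3 mod 11:
  x = 0: RHS = 3, y in [5, 6]  -> 2 point(s)
  x = 2: RHS = 1, y in [1, 10]  -> 2 point(s)
  x = 3: RHS = 4, y in [2, 9]  -> 2 point(s)
  x = 4: RHS = 3, y in [5, 6]  -> 2 point(s)
  x = 5: RHS = 4, y in [2, 9]  -> 2 point(s)
  x = 7: RHS = 3, y in [5, 6]  -> 2 point(s)
  x = 9: RHS = 5, y in [4, 7]  -> 2 point(s)
Affine points: 14. Add the point at infinity: total = 15.

#E(F_11) = 15


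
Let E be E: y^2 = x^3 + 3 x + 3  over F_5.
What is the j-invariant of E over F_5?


Delta = -16(4 a^3 + 27 b^2) mod 5 = 4
-1728 * (4 a)^3 = -1728 * (4*3)^3 mod 5 = 1
j = 1 * 4^(-1) mod 5 = 4

j = 4 (mod 5)


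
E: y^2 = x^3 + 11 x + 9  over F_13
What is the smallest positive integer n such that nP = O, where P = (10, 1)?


Compute successive multiples of P until we hit O:
  1P = (10, 1)
  2P = (3, 2)
  3P = (4, 0)
  4P = (3, 11)
  5P = (10, 12)
  6P = O

ord(P) = 6


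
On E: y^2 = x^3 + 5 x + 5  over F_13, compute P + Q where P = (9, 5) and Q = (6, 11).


P != Q, so use the chord formula.
s = (y2 - y1) / (x2 - x1) = (6) / (10) mod 13 = 11
x3 = s^2 - x1 - x2 mod 13 = 11^2 - 9 - 6 = 2
y3 = s (x1 - x3) - y1 mod 13 = 11 * (9 - 2) - 5 = 7

P + Q = (2, 7)


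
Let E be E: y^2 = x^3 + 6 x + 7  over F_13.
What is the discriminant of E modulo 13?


4 a^3 + 27 b^2 = 4*6^3 + 27*7^2 = 864 + 1323 = 2187
Delta = -16 * (2187) = -34992
Delta mod 13 = 4

Delta = 4 (mod 13)


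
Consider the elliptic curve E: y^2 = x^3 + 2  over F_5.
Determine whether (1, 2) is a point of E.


Check whether y^2 = x^3 + 0 x + 2 (mod 5) for (x, y) = (1, 2).
LHS: y^2 = 2^2 mod 5 = 4
RHS: x^3 + 0 x + 2 = 1^3 + 0*1 + 2 mod 5 = 3
LHS != RHS

No, not on the curve


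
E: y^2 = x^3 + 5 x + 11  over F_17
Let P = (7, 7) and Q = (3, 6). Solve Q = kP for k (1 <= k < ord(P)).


Enumerate multiples of P until we hit Q = (3, 6):
  1P = (7, 7)
  2P = (5, 5)
  3P = (6, 11)
  4P = (3, 11)
  5P = (8, 11)
  6P = (1, 0)
  7P = (8, 6)
  8P = (3, 6)
Match found at i = 8.

k = 8


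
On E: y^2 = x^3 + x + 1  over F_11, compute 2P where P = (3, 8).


k = 2 = 10_2 (binary, LSB first: 01)
Double-and-add from P = (3, 8):
  bit 0 = 0: acc unchanged = O
  bit 1 = 1: acc = O + (6, 6) = (6, 6)

2P = (6, 6)


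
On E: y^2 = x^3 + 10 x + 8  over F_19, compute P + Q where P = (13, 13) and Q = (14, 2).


P != Q, so use the chord formula.
s = (y2 - y1) / (x2 - x1) = (8) / (1) mod 19 = 8
x3 = s^2 - x1 - x2 mod 19 = 8^2 - 13 - 14 = 18
y3 = s (x1 - x3) - y1 mod 19 = 8 * (13 - 18) - 13 = 4

P + Q = (18, 4)


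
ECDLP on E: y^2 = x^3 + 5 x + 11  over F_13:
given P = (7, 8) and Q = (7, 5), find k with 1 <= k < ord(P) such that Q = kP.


Enumerate multiples of P until we hit Q = (7, 5):
  1P = (7, 8)
  2P = (8, 2)
  3P = (8, 11)
  4P = (7, 5)
Match found at i = 4.

k = 4


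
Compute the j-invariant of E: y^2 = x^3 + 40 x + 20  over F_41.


Delta = -16(4 a^3 + 27 b^2) mod 41 = 38
-1728 * (4 a)^3 = -1728 * (4*40)^3 mod 41 = 15
j = 15 * 38^(-1) mod 41 = 36

j = 36 (mod 41)


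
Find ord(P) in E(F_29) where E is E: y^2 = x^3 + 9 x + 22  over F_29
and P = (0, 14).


Compute successive multiples of P until we hit O:
  1P = (0, 14)
  2P = (23, 19)
  3P = (22, 14)
  4P = (7, 15)
  5P = (9, 22)
  6P = (19, 11)
  7P = (4, 8)
  8P = (20, 16)
  ... (continuing to 31P)
  31P = O

ord(P) = 31


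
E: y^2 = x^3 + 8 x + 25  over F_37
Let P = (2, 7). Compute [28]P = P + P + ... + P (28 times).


k = 28 = 11100_2 (binary, LSB first: 00111)
Double-and-add from P = (2, 7):
  bit 0 = 0: acc unchanged = O
  bit 1 = 0: acc unchanged = O
  bit 2 = 1: acc = O + (0, 5) = (0, 5)
  bit 3 = 1: acc = (0, 5) + (11, 1) = (35, 1)
  bit 4 = 1: acc = (35, 1) + (6, 20) = (8, 3)

28P = (8, 3)


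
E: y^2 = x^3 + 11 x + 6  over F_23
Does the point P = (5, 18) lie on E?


Check whether y^2 = x^3 + 11 x + 6 (mod 23) for (x, y) = (5, 18).
LHS: y^2 = 18^2 mod 23 = 2
RHS: x^3 + 11 x + 6 = 5^3 + 11*5 + 6 mod 23 = 2
LHS = RHS

Yes, on the curve


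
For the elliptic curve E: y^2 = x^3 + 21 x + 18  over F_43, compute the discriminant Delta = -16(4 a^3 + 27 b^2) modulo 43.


4 a^3 + 27 b^2 = 4*21^3 + 27*18^2 = 37044 + 8748 = 45792
Delta = -16 * (45792) = -732672
Delta mod 43 = 5

Delta = 5 (mod 43)


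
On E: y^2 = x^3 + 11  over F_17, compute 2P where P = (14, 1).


Doubling: s = (3 x1^2 + a) / (2 y1)
s = (3*14^2 + 0) / (2*1) mod 17 = 5
x3 = s^2 - 2 x1 mod 17 = 5^2 - 2*14 = 14
y3 = s (x1 - x3) - y1 mod 17 = 5 * (14 - 14) - 1 = 16

2P = (14, 16)


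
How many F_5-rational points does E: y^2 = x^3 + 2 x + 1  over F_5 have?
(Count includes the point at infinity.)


For each x in F_5, count y with y^2 = x^3 + 2 x + 1 mod 5:
  x = 0: RHS = 1, y in [1, 4]  -> 2 point(s)
  x = 1: RHS = 4, y in [2, 3]  -> 2 point(s)
  x = 3: RHS = 4, y in [2, 3]  -> 2 point(s)
Affine points: 6. Add the point at infinity: total = 7.

#E(F_5) = 7


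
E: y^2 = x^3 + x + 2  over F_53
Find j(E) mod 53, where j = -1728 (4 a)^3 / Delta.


Delta = -16(4 a^3 + 27 b^2) mod 53 = 10
-1728 * (4 a)^3 = -1728 * (4*1)^3 mod 53 = 19
j = 19 * 10^(-1) mod 53 = 39

j = 39 (mod 53)


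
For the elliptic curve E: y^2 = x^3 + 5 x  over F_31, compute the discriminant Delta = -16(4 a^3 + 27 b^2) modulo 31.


4 a^3 + 27 b^2 = 4*5^3 + 27*0^2 = 500 + 0 = 500
Delta = -16 * (500) = -8000
Delta mod 31 = 29

Delta = 29 (mod 31)


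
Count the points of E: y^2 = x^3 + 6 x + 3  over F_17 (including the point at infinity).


For each x in F_17, count y with y^2 = x^3 + 6 x + 3 mod 17:
  x = 6: RHS = 0, y in [0]  -> 1 point(s)
  x = 8: RHS = 2, y in [6, 11]  -> 2 point(s)
  x = 9: RHS = 4, y in [2, 15]  -> 2 point(s)
  x = 10: RHS = 9, y in [3, 14]  -> 2 point(s)
  x = 12: RHS = 1, y in [1, 16]  -> 2 point(s)
  x = 13: RHS = 0, y in [0]  -> 1 point(s)
  x = 14: RHS = 9, y in [3, 14]  -> 2 point(s)
  x = 15: RHS = 0, y in [0]  -> 1 point(s)
  x = 16: RHS = 13, y in [8, 9]  -> 2 point(s)
Affine points: 15. Add the point at infinity: total = 16.

#E(F_17) = 16


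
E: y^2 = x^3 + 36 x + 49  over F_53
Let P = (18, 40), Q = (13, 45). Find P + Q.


P != Q, so use the chord formula.
s = (y2 - y1) / (x2 - x1) = (5) / (48) mod 53 = 52
x3 = s^2 - x1 - x2 mod 53 = 52^2 - 18 - 13 = 23
y3 = s (x1 - x3) - y1 mod 53 = 52 * (18 - 23) - 40 = 18

P + Q = (23, 18)


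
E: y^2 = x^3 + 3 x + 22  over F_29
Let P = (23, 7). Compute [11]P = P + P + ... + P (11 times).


k = 11 = 1011_2 (binary, LSB first: 1101)
Double-and-add from P = (23, 7):
  bit 0 = 1: acc = O + (23, 7) = (23, 7)
  bit 1 = 1: acc = (23, 7) + (25, 2) = (9, 16)
  bit 2 = 0: acc unchanged = (9, 16)
  bit 3 = 1: acc = (9, 16) + (3, 0) = (8, 6)

11P = (8, 6)
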